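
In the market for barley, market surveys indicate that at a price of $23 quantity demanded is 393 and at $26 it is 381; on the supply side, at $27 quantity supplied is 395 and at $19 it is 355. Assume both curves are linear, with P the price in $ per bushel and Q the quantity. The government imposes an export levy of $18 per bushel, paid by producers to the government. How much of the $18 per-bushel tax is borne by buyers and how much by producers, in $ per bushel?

Buyers bear $10 per bushel; producers bear $8 per bushel.

Demand slope: (381 − 393)/(26 − 23) = -4, so Qd = 485 − 4P.
Supply slope: (355 − 395)/(19 − 27) = 5, so Qs = 5P + 260.
Without the tax, 485 − 4P = 5P + 260 gives 9P = 225, so P* = $25 and Q* = 385.
With the tax collected from producers, supply shifts: Qs = 5(P − 18) + 260.
New equilibrium: buyers pay $35, producers receive $17, Q = 345. (Wedge: Pb − Ps = 18.)
Burden on buyers: $10; on producers: $8. (They sum to $18.)
The less price-elastic side of the market bears the larger share of a per-unit tax.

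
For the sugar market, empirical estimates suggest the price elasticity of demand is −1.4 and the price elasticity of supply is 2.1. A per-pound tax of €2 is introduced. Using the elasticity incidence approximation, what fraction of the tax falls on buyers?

Buyers' share ≈ 0.6.

Incidence ratio: buyers' share ≈ εs / (εs + |εd|) = 2.1 / (2.1 + 1.4) = 0.6.
Supply is the more elastic side, so buyers bear the larger share.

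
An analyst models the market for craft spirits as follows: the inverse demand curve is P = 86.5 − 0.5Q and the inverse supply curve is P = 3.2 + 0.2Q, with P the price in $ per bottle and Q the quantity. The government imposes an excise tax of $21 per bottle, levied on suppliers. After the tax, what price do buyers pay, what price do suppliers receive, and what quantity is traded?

Buyers pay $42; suppliers receive $21; quantity = 89.

Inverting to Q(P) form: Qd = 173 − 2P; Qs = 5P − 16.
Before the tax: set 173 − 2P = 5P − 16 → P* = $27, Q* = 119.
With the tax collected from suppliers, supply shifts: Qs = 5(P − 21) − 16.
Solving gives Q = 89 with buyers paying $42 and suppliers receiving $21 (the $21 wedge).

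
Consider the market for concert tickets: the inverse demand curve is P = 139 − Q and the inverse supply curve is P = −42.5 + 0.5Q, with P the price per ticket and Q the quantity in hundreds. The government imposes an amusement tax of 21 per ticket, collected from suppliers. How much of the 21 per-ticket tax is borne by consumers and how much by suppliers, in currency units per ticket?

Rewrite in direct form: Qd = 139 − P and Qs = 2P + 85.
Without the tax, 139 − P = 2P + 85 gives 3P = 54, so P* = 18 and Q* = 121.
With the tax collected from suppliers, supply shifts: Qs = 2(P − 21) + 85.
New equilibrium: consumers pay 32, suppliers receive 11, Q = 107. (Wedge: Pb − Ps = 21.)
Burden on consumers: 14; on suppliers: 7. (They sum to 21.)
The less price-elastic side of the market bears the larger share of a per-unit tax.

Consumers bear 14 per ticket; suppliers bear 7 per ticket.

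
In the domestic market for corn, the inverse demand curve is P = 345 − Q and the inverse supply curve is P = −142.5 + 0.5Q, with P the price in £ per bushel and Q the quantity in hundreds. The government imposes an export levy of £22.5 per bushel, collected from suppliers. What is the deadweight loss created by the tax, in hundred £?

Inverting to Q(P) form: Qd = 345 − P; Qs = 2P + 285.
Without the tax, 345 − P = 2P + 285 gives 3P = 60, so P* = £20 and Q* = 325.
With the tax collected from suppliers, supply shifts: Qs = 2(P − 22.5) + 285.
New equilibrium: buyers pay £35, suppliers receive £12.5, Q = 310. (Wedge: Pb − Ps = 22.5.)
Quantity falls by |ΔQ| = |325 − 310| = 15.
DWL = ½ · t · |ΔQ| = ½ · 22.5 · 15 = £168.75.

Deadweight loss = £168.75 hundred.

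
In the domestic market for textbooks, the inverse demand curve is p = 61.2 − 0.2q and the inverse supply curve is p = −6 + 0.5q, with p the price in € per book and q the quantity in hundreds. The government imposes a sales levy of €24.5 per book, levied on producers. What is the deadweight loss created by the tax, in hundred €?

Rewrite in direct form: qd = 306 − 5p and qs = 2p + 12.
Before the tax: set 306 − 5p = 2p + 12 → p* = €42, q* = 96.
With the tax collected from producers, supply shifts: qs = 2(p − 24.5) + 12.
Solving gives q = 61 with buyers paying €49 and producers receiving €24.5 (the €24.5 wedge).
Quantity falls by |ΔQ| = |96 − 61| = 35.
DWL = ½ · t · |ΔQ| = ½ · 24.5 · 35 = €428.75.

Deadweight loss = €428.75 hundred.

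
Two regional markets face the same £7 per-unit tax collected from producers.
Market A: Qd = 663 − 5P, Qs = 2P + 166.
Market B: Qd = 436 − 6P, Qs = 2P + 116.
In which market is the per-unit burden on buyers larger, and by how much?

Market A, by £0.25.

Market A: pre-tax P* = £71, Q* = 308; post-tax Q = 298; per-unit burden on buyers = £2.
Market B: pre-tax P* = £40, Q* = 196; post-tax Q = 185.5; per-unit burden on buyers = £1.75.
Difference: £2 vs £1.75 → market A is larger by £0.25.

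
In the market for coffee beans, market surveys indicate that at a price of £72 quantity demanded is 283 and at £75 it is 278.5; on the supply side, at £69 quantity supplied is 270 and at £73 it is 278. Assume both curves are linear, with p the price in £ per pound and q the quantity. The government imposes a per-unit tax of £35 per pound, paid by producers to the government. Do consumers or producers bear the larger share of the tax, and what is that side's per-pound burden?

Consumers bear the larger share: £20 per pound.

Demand slope: (278.5 − 283)/(75 − 72) = -1.5, so qd = 391 − 1.5p.
Supply slope: (278 − 270)/(73 − 69) = 2, so qs = 2p + 132.
Before the tax: set 391 − 1.5p = 2p + 132 → p* = £74, q* = 280.
With the tax collected from producers, supply shifts: qs = 2(p − 35) + 132.
New equilibrium: consumers pay £94, producers receive £59, q = 250. (Wedge: pb − ps = 35.)
Per-pound burden: consumers £20, producers £15.
Consumers take the larger share because demand is less price-elastic here (demand slope 1.5 vs supply slope 2).
The less price-elastic side of the market bears the larger share of a per-unit tax.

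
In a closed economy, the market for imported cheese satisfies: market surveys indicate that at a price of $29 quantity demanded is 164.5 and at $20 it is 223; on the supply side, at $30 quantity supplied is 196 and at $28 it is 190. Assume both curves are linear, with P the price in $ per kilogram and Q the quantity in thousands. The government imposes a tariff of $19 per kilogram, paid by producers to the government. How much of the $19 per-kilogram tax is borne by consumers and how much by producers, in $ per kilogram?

Demand slope: (223 − 164.5)/(20 − 29) = -6.5, so Qd = 353 − 6.5P.
Supply slope: (190 − 196)/(28 − 30) = 3, so Qs = 3P + 106.
Before the tax: set 353 − 6.5P = 3P + 106 → P* = $26, Q* = 184.
With the tax collected from producers, supply shifts: Qs = 3(P − 19) + 106.
Solving gives Q = 145 with consumers paying $32 and producers receiving $13 (the $19 wedge).
Burden on consumers: $6; on producers: $13. (They sum to $19.)
The less price-elastic side of the market bears the larger share of a per-unit tax.

Consumers bear $6 per kilogram; producers bear $13 per kilogram.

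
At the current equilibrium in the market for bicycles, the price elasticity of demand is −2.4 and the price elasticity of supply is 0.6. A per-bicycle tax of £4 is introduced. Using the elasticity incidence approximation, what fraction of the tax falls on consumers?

Consumers' share ≈ 0.2.

Incidence ratio: consumers' share ≈ εs / (εs + |εd|) = 0.6 / (0.6 + 2.4) = 0.2.
Supply is the less elastic side, so consumers bear the smaller share.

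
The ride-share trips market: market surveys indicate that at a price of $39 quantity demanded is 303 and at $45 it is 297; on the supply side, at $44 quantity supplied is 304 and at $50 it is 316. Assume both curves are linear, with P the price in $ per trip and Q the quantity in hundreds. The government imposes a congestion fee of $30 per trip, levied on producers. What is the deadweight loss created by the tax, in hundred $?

Deadweight loss = $300 hundred.

Demand slope: (297 − 303)/(45 − 39) = -1, so Qd = 342 − P.
Supply slope: (316 − 304)/(50 − 44) = 2, so Qs = 2P + 216.
Before the tax: set 342 − P = 2P + 216 → P* = $42, Q* = 300.
With the tax collected from producers, supply shifts: Qs = 2(P − 30) + 216.
Solving gives Q = 280 with buyers paying $62 and producers receiving $32 (the $30 wedge).
Quantity falls by |ΔQ| = |300 − 280| = 20.
DWL = ½ · t · |ΔQ| = ½ · 30 · 20 = $300.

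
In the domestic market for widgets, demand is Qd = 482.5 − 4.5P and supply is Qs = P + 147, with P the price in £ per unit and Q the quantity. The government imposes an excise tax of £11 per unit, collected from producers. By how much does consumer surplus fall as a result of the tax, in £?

Before the tax: set 482.5 − 4.5P = P + 147 → P* = £61, Q* = 208.
With the tax collected from producers, supply shifts: Qs = (P − 11) + 147.
Solving gives Q = 199 with consumers paying £63 and producers receiving £52 (the £11 wedge).
ΔCS is the trapezoid between Q = 199 and Q = 208 of height £2: ½ · (208 + 199) · 2 = £407.

Consumer surplus falls by £407.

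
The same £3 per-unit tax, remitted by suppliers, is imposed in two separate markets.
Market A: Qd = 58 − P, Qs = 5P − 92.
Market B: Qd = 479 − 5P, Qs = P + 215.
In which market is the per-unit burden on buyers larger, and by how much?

Market A: pre-tax P* = £25, Q* = 33; post-tax Q = 30.5; per-unit burden on buyers = £2.5.
Market B: pre-tax P* = £44, Q* = 259; post-tax Q = 256.5; per-unit burden on buyers = £0.5.
Difference: £2.5 vs £0.5 → market A is larger by £2.

Market A, by £2.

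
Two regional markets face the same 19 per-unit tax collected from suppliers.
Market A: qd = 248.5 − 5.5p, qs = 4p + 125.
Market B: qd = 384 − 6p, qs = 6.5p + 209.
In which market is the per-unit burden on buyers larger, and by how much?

Market B, by 1.88.

Market A: pre-tax p* = 13, q* = 177; post-tax q = 133; per-unit burden on buyers = 8.
Market B: pre-tax p* = 14, q* = 300; post-tax q = 240.72; per-unit burden on buyers = 9.88.
Difference: 8 vs 9.88 → market B is larger by 1.88.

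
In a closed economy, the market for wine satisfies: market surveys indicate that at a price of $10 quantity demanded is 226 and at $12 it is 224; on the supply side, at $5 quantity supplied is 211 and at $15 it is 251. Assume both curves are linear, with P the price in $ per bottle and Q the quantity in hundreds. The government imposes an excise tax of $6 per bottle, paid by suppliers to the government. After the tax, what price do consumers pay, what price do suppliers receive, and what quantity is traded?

Consumers pay $13.8; suppliers receive $7.8; quantity = 222.2.

Demand slope: (224 − 226)/(12 − 10) = -1, so Qd = 236 − P.
Supply slope: (251 − 211)/(15 − 5) = 4, so Qs = 4P + 191.
Before the tax: set 236 − P = 4P + 191 → P* = $9, Q* = 227.
With the tax collected from suppliers, supply shifts: Qs = 4(P − 6) + 191.
New equilibrium: consumers pay $13.8, suppliers receive $7.8, Q = 222.2. (Wedge: Pb − Ps = 6.)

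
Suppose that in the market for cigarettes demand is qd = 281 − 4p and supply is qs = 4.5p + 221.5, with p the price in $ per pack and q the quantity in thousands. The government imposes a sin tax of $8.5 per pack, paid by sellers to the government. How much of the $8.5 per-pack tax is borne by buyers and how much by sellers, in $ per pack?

Before the tax: set 281 − 4p = 4.5p + 221.5 → p* = $7, q* = 253.
With the tax collected from sellers, supply shifts: qs = 4.5(p − 8.5) + 221.5.
New equilibrium: buyers pay $11.5, sellers receive $3, q = 235. (Wedge: pb − ps = 8.5.)
Burden on buyers: $4.5; on sellers: $4. (They sum to $8.5.)

Buyers bear $4.5 per pack; sellers bear $4 per pack.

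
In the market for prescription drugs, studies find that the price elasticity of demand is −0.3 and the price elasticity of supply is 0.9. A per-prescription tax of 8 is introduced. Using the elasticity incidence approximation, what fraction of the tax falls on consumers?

Consumers' share ≈ 0.75.

Incidence ratio: consumers' share ≈ εs / (εs + |εd|) = 0.9 / (0.9 + 0.3) = 0.75.
Supply is the more elastic side, so consumers bear the larger share.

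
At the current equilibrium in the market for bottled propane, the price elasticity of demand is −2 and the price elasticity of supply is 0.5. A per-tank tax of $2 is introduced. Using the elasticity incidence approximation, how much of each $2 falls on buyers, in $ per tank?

Incidence ratio: buyers' share ≈ εs / (εs + |εd|) = 0.5 / (0.5 + 2) = 0.2.
So buyers bear ≈ 0.2 × $2 = $0.4; suppliers bear $1.6.

Buyers bear ≈ $0.4 per tank.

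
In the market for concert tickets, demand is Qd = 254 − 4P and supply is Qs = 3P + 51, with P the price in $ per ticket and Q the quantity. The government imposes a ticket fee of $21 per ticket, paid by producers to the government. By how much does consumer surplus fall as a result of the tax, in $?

Without the tax, 254 − 4P = 3P + 51 gives 7P = 203, so P* = $29 and Q* = 138.
With the tax collected from producers, supply shifts: Qs = 3(P − 21) + 51.
Solving gives Q = 102 with consumers paying $38 and producers receiving $17 (the $21 wedge).
ΔCS is the trapezoid between Q = 102 and Q = 138 of height $9: ½ · (138 + 102) · 9 = $1080.

Consumer surplus falls by $1080.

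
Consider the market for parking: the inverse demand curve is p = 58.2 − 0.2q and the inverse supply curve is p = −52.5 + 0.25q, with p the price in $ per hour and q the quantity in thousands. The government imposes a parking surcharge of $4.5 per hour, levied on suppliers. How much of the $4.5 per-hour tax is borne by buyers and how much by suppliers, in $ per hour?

Rewrite in direct form: qd = 291 − 5p and qs = 4p + 210.
Before the tax: set 291 − 5p = 4p + 210 → p* = $9, q* = 246.
With the tax collected from suppliers, supply shifts: qs = 4(p − 4.5) + 210.
Solving gives q = 236 with buyers paying $11 and suppliers receiving $6.5 (the $4.5 wedge).
Burden on buyers: $2; on suppliers: $2.5. (They sum to $4.5.)
The less price-elastic side of the market bears the larger share of a per-unit tax.

Buyers bear $2 per hour; suppliers bear $2.5 per hour.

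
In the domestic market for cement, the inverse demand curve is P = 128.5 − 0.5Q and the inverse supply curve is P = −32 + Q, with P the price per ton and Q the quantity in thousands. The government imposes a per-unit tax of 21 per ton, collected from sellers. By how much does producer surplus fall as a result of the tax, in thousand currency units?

Inverting to Q(P) form: Qd = 257 − 2P; Qs = P + 32.
Before the tax: set 257 − 2P = P + 32 → P* = 75, Q* = 107.
With the tax collected from sellers, supply shifts: Qs = (P − 21) + 32.
New equilibrium: consumers pay 82, sellers receive 61, Q = 93. (Wedge: Pb − Ps = 21.)
ΔPS is the trapezoid between Q = 93 and Q = 107 of height 14: ½ · (107 + 93) · 14 = 1400.

Producer surplus falls by 1400 thousand.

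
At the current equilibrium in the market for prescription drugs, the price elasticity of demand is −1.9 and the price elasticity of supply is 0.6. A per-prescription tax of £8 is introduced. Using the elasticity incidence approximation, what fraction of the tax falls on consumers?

Incidence ratio: consumers' share ≈ εs / (εs + |εd|) = 0.6 / (0.6 + 1.9) = 0.24.
Supply is the less elastic side, so consumers bear the smaller share.

Consumers' share ≈ 0.24.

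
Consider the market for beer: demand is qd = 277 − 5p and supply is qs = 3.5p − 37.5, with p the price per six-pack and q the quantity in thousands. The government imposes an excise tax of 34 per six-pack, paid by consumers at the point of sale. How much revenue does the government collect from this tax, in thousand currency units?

Without the tax, 277 − 5p = 3.5p − 37.5 gives 8.5p = 314.5, so p* = 37 and q* = 92.
With the tax collected from consumers, demand (in seller-price terms) shifts: qd = 277 − 5(p + 34).
Solving gives q = 22 with consumers paying 51 and suppliers receiving 17 (the 34 wedge).
Revenue = t · Q = 34 · 22 = 748.

Tax revenue = 748 thousand.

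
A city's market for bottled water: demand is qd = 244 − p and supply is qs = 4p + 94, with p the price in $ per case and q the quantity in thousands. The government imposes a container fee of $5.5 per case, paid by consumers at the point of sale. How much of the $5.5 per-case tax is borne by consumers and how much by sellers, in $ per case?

Before the tax: set 244 − p = 4p + 94 → p* = $30, q* = 214.
With the tax collected from consumers, demand (in seller-price terms) shifts: qd = 244 − (p + 5.5).
New equilibrium: consumers pay $34.4, sellers receive $28.9, q = 209.6. (Wedge: pb − ps = 5.5.)
Burden on consumers: $4.4; on sellers: $1.1. (They sum to $5.5.)

Consumers bear $4.4 per case; sellers bear $1.1 per case.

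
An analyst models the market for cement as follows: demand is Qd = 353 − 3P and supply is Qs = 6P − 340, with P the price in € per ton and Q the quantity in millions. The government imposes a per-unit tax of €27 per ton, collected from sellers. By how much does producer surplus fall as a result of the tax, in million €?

Before the tax: set 353 − 3P = 6P − 340 → P* = €77, Q* = 122.
With the tax collected from sellers, supply shifts: Qs = 6(P − 27) − 340.
New equilibrium: consumers pay €95, sellers receive €68, Q = 68. (Wedge: Pb − Ps = 27.)
ΔPS is the trapezoid between Q = 68 and Q = 122 of height €9: ½ · (122 + 68) · 9 = €855.

Producer surplus falls by €855 million.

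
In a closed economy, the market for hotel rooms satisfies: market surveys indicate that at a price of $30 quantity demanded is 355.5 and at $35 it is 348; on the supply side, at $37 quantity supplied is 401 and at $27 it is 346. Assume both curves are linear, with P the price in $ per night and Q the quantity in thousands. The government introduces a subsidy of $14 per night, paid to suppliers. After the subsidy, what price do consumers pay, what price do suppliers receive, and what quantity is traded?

Consumers pay $18; suppliers receive $32; quantity = 373.5.

Demand slope: (348 − 355.5)/(35 − 30) = -1.5, so Qd = 400.5 − 1.5P.
Supply slope: (346 − 401)/(27 − 37) = 5.5, so Qs = 5.5P + 197.5.
Without the subsidy, 400.5 − 1.5P = 5.5P + 197.5 gives 7P = 203, so P* = $29 and Q* = 357.
With a per-unit subsidy paid to suppliers, each receives P + 14 per unit sold, so supply becomes Qs = 5.5(P + 14) + 197.5.
Solving gives Q = 373.5 with consumers paying $18 and suppliers receiving $32 (the $14 wedge).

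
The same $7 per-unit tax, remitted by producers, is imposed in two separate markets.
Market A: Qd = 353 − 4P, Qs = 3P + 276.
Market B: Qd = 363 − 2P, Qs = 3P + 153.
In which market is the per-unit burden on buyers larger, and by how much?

Market B, by $1.2.

Market A: pre-tax P* = $11, Q* = 309; post-tax Q = 297; per-unit burden on buyers = $3.
Market B: pre-tax P* = $42, Q* = 279; post-tax Q = 270.6; per-unit burden on buyers = $4.2.
Difference: $3 vs $4.2 → market B is larger by $1.2.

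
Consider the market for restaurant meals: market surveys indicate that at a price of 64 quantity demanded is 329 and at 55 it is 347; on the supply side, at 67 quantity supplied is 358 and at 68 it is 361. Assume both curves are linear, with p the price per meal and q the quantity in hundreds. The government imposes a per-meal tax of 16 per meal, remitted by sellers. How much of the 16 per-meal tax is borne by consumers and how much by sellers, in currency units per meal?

Demand slope: (347 − 329)/(55 − 64) = -2, so qd = 457 − 2p.
Supply slope: (361 − 358)/(68 − 67) = 3, so qs = 3p + 157.
Before the tax: set 457 − 2p = 3p + 157 → p* = 60, q* = 337.
With the tax collected from sellers, supply shifts: qs = 3(p − 16) + 157.
Solving gives q = 317.8 with consumers paying 69.6 and sellers receiving 53.6 (the 16 wedge).
Burden on consumers: 9.6; on sellers: 6.4. (They sum to 16.)
The less price-elastic side of the market bears the larger share of a per-unit tax.

Consumers bear 9.6 per meal; sellers bear 6.4 per meal.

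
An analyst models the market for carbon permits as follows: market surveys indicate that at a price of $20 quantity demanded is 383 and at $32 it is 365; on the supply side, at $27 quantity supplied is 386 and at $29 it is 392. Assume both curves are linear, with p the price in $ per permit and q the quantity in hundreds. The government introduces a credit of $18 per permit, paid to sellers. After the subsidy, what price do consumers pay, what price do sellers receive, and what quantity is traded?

Consumers pay $12; sellers receive $30; quantity = 395.

Demand slope: (365 − 383)/(32 − 20) = -1.5, so qd = 413 − 1.5p.
Supply slope: (392 − 386)/(29 − 27) = 3, so qs = 3p + 305.
Without the subsidy, 413 − 1.5p = 3p + 305 gives 4.5p = 108, so p* = $24 and q* = 377.
With a per-unit subsidy paid to sellers, each receives p + 18 per unit sold, so supply becomes qs = 3(p + 18) + 305.
Solving gives q = 395 with consumers paying $12 and sellers receiving $30 (the $18 wedge).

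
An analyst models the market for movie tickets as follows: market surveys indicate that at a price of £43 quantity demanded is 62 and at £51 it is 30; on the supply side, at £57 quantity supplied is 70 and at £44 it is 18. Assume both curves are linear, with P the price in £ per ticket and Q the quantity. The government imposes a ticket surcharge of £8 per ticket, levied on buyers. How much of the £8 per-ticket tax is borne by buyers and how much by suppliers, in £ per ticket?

Demand slope: (30 − 62)/(51 − 43) = -4, so Qd = 234 − 4P.
Supply slope: (18 − 70)/(44 − 57) = 4, so Qs = 4P − 158.
Before the tax: set 234 − 4P = 4P − 158 → P* = £49, Q* = 38.
With the tax collected from buyers, demand (in seller-price terms) shifts: Qd = 234 − 4(P + 8).
Solving gives Q = 22 with buyers paying £53 and suppliers receiving £45 (the £8 wedge).
Burden on buyers: £4; on suppliers: £4. (They sum to £8.)

Buyers bear £4 per ticket; suppliers bear £4 per ticket.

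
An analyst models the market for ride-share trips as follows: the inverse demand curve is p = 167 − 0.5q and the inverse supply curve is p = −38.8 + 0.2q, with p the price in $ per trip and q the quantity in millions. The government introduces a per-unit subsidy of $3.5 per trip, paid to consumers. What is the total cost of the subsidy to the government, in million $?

Government outlay = $1046.5 million.

Rewrite in direct form: qd = 334 − 2p and qs = 5p + 194.
Without the subsidy, 334 − 2p = 5p + 194 gives 7p = 140, so p* = $20 and q* = 294.
With a per-unit subsidy paid to consumers, each effectively pays p − 3.5, so demand becomes qd = 334 − 2(p − 3.5).
New equilibrium: consumers pay $17.5, sellers receive $21, q = 299. (Wedge: pb − ps = −3.5.)
Outlay = t · Q = 3.5 · 299 = $1046.5.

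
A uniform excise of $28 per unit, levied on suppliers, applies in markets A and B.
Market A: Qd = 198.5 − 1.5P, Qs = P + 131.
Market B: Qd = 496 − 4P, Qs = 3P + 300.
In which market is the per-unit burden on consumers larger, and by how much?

Market A: pre-tax P* = $27, Q* = 158; post-tax Q = 141.2; per-unit burden on consumers = $11.2.
Market B: pre-tax P* = $28, Q* = 384; post-tax Q = 336; per-unit burden on consumers = $12.
Difference: $11.2 vs $12 → market B is larger by $0.8.

Market B, by $0.8.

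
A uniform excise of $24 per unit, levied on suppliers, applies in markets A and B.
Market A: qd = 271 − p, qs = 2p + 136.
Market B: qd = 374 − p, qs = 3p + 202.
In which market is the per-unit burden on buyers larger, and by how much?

Market B, by $2.

Market A: pre-tax p* = $45, q* = 226; post-tax q = 210; per-unit burden on buyers = $16.
Market B: pre-tax p* = $43, q* = 331; post-tax q = 313; per-unit burden on buyers = $18.
Difference: $16 vs $18 → market B is larger by $2.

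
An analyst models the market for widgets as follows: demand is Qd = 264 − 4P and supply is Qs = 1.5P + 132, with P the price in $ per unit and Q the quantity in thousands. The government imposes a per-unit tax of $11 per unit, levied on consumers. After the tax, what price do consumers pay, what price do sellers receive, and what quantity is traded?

Without the tax, 264 − 4P = 1.5P + 132 gives 5.5P = 132, so P* = $24 and Q* = 168.
With the tax collected from consumers, demand (in seller-price terms) shifts: Qd = 264 − 4(P + 11).
Solving gives Q = 156 with consumers paying $27 and sellers receiving $16 (the $11 wedge).

Consumers pay $27; sellers receive $16; quantity = 156.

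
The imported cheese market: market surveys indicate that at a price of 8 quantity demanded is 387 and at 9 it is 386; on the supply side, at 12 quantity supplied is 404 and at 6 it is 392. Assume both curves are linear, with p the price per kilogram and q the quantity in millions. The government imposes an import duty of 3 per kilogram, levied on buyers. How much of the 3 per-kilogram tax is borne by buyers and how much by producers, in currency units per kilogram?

Buyers bear 2 per kilogram; producers bear 1 per kilogram.

Demand slope: (386 − 387)/(9 − 8) = -1, so qd = 395 − p.
Supply slope: (392 − 404)/(6 − 12) = 2, so qs = 2p + 380.
Before the tax: set 395 − p = 2p + 380 → p* = 5, q* = 390.
With the tax collected from buyers, demand (in seller-price terms) shifts: qd = 395 − (p + 3).
New equilibrium: buyers pay 7, producers receive 4, q = 388. (Wedge: pb − ps = 3.)
Burden on buyers: 2; on producers: 1. (They sum to 3.)
The less price-elastic side of the market bears the larger share of a per-unit tax.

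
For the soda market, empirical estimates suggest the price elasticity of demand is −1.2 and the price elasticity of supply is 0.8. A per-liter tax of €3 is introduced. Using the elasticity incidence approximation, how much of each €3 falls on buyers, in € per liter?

Buyers bear ≈ €1.2 per liter.

Incidence ratio: buyers' share ≈ εs / (εs + |εd|) = 0.8 / (0.8 + 1.2) = 0.4.
So buyers bear ≈ 0.4 × €3 = €1.2; producers bear €1.8.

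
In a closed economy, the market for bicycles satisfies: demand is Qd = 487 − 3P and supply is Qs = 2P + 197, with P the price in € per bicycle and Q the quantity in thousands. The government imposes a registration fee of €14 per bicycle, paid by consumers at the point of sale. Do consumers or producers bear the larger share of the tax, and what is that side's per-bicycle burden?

Producers bear the larger share: €8.4 per bicycle.

Before the tax: set 487 − 3P = 2P + 197 → P* = €58, Q* = 313.
With the tax collected from consumers, demand (in seller-price terms) shifts: Qd = 487 − 3(P + 14).
Solving gives Q = 296.2 with consumers paying €63.6 and producers receiving €49.6 (the €14 wedge).
Per-bicycle burden: consumers €5.6, producers €8.4.
Producers take the larger share because supply is less price-elastic here (demand slope 3 vs supply slope 2).
The less price-elastic side of the market bears the larger share of a per-unit tax.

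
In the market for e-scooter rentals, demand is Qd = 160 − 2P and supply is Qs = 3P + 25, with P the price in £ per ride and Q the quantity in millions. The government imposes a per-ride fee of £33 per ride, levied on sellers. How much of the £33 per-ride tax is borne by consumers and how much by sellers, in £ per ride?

Consumers bear £19.8 per ride; sellers bear £13.2 per ride.

Before the tax: set 160 − 2P = 3P + 25 → P* = £27, Q* = 106.
With the tax collected from sellers, supply shifts: Qs = 3(P − 33) + 25.
Solving gives Q = 66.4 with consumers paying £46.8 and sellers receiving £13.8 (the £33 wedge).
Burden on consumers: £19.8; on sellers: £13.2. (They sum to £33.)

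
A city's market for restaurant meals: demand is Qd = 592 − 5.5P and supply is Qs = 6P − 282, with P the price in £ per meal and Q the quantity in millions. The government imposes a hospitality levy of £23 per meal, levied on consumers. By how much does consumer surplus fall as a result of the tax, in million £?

Consumer surplus falls by £1692 million.

Before the tax: set 592 − 5.5P = 6P − 282 → P* = £76, Q* = 174.
With the tax collected from consumers, demand (in seller-price terms) shifts: Qd = 592 − 5.5(P + 23).
New equilibrium: consumers pay £88, suppliers receive £65, Q = 108. (Wedge: Pb − Ps = 23.)
ΔCS is the trapezoid between Q = 108 and Q = 174 of height £12: ½ · (174 + 108) · 12 = £1692.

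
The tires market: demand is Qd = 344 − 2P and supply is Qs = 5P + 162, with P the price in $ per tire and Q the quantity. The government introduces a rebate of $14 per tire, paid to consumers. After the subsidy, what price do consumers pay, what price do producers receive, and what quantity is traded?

Without the subsidy, 344 − 2P = 5P + 162 gives 7P = 182, so P* = $26 and Q* = 292.
With a per-unit subsidy paid to consumers, each effectively pays P − 14, so demand becomes Qd = 344 − 2(P − 14).
Solving gives Q = 312 with consumers paying $16 and producers receiving $30 (the $14 wedge).

Consumers pay $16; producers receive $30; quantity = 312.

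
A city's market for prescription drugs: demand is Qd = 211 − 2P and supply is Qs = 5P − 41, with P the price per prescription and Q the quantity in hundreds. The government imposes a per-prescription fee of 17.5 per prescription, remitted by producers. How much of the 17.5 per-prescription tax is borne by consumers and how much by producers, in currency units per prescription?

Consumers bear 12.5 per prescription; producers bear 5 per prescription.

Without the tax, 211 − 2P = 5P − 41 gives 7P = 252, so P* = 36 and Q* = 139.
With the tax collected from producers, supply shifts: Qs = 5(P − 17.5) − 41.
New equilibrium: consumers pay 48.5, producers receive 31, Q = 114. (Wedge: Pb − Ps = 17.5.)
Burden on consumers: 12.5; on producers: 5. (They sum to 17.5.)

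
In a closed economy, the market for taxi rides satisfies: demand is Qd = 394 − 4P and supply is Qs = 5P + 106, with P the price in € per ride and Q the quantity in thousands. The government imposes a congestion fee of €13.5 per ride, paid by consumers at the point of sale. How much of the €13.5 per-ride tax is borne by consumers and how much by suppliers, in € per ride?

Without the tax, 394 − 4P = 5P + 106 gives 9P = 288, so P* = €32 and Q* = 266.
With the tax collected from consumers, demand (in seller-price terms) shifts: Qd = 394 − 4(P + 13.5).
Solving gives Q = 236 with consumers paying €39.5 and suppliers receiving €26 (the €13.5 wedge).
Burden on consumers: €7.5; on suppliers: €6. (They sum to €13.5.)
The less price-elastic side of the market bears the larger share of a per-unit tax.

Consumers bear €7.5 per ride; suppliers bear €6 per ride.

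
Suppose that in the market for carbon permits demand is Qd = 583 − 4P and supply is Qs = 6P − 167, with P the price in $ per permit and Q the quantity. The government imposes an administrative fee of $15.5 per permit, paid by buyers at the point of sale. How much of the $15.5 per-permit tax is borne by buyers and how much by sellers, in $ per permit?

Before the tax: set 583 − 4P = 6P − 167 → P* = $75, Q* = 283.
With the tax collected from buyers, demand (in seller-price terms) shifts: Qd = 583 − 4(P + 15.5).
New equilibrium: buyers pay $84.3, sellers receive $68.8, Q = 245.8. (Wedge: Pb − Ps = 15.5.)
Burden on buyers: $9.3; on sellers: $6.2. (They sum to $15.5.)
The less price-elastic side of the market bears the larger share of a per-unit tax.

Buyers bear $9.3 per permit; sellers bear $6.2 per permit.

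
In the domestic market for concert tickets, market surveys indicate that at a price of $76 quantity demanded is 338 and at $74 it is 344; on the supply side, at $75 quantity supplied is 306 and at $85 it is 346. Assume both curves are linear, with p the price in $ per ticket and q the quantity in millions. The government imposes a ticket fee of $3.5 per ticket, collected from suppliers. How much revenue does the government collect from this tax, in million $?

Demand slope: (344 − 338)/(74 − 76) = -3, so qd = 566 − 3p.
Supply slope: (346 − 306)/(85 − 75) = 4, so qs = 4p + 6.
Before the tax: set 566 − 3p = 4p + 6 → p* = $80, q* = 326.
With the tax collected from suppliers, supply shifts: qs = 4(p − 3.5) + 6.
Solving gives q = 320 with consumers paying $82 and suppliers receiving $78.5 (the $3.5 wedge).
Revenue = t · Q = 3.5 · 320 = $1120.

Tax revenue = $1120 million.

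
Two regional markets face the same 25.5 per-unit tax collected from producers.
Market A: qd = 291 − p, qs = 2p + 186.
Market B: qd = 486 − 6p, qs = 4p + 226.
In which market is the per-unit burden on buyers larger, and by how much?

Market A: pre-tax p* = 35, q* = 256; post-tax q = 239; per-unit burden on buyers = 17.
Market B: pre-tax p* = 26, q* = 330; post-tax q = 268.8; per-unit burden on buyers = 10.2.
Difference: 17 vs 10.2 → market A is larger by 6.8.

Market A, by 6.8.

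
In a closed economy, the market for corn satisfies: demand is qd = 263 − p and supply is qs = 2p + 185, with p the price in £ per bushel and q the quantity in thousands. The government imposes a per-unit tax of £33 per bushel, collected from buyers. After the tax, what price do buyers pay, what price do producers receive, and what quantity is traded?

Before the tax: set 263 − p = 2p + 185 → p* = £26, q* = 237.
With the tax collected from buyers, demand (in seller-price terms) shifts: qd = 263 − (p + 33).
New equilibrium: buyers pay £48, producers receive £15, q = 215. (Wedge: pb − ps = 33.)
The less price-elastic side of the market bears the larger share of a per-unit tax.

Buyers pay £48; producers receive £15; quantity = 215.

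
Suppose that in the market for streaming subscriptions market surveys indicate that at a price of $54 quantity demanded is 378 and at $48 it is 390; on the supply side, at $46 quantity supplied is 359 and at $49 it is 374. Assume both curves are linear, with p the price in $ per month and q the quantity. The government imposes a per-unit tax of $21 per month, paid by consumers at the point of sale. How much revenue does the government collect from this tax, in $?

Demand slope: (390 − 378)/(48 − 54) = -2, so qd = 486 − 2p.
Supply slope: (374 − 359)/(49 − 46) = 5, so qs = 5p + 129.
Without the tax, 486 − 2p = 5p + 129 gives 7p = 357, so p* = $51 and q* = 384.
With the tax collected from consumers, demand (in seller-price terms) shifts: qd = 486 − 2(p + 21).
New equilibrium: consumers pay $66, sellers receive $45, q = 354. (Wedge: pb − ps = 21.)
Revenue = t · Q = 21 · 354 = $7434.

Tax revenue = $7434.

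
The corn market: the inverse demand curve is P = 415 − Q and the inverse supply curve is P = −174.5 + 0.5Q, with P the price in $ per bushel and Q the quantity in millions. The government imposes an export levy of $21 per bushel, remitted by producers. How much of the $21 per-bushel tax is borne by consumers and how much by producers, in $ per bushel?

Rewrite in direct form: Qd = 415 − P and Qs = 2P + 349.
Without the tax, 415 − P = 2P + 349 gives 3P = 66, so P* = $22 and Q* = 393.
With the tax collected from producers, supply shifts: Qs = 2(P − 21) + 349.
Solving gives Q = 379 with consumers paying $36 and producers receiving $15 (the $21 wedge).
Burden on consumers: $14; on producers: $7. (They sum to $21.)
The less price-elastic side of the market bears the larger share of a per-unit tax.

Consumers bear $14 per bushel; producers bear $7 per bushel.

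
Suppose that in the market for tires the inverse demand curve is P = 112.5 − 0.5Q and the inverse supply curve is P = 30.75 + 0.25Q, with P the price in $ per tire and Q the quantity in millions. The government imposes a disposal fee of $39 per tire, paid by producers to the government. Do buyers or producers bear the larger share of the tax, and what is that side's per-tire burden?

Buyers bear the larger share: $26 per tire.

Rewrite in direct form: Qd = 225 − 2P and Qs = 4P − 123.
Before the tax: set 225 − 2P = 4P − 123 → P* = $58, Q* = 109.
With the tax collected from producers, supply shifts: Qs = 4(P − 39) − 123.
New equilibrium: buyers pay $84, producers receive $45, Q = 57. (Wedge: Pb − Ps = 39.)
Per-tire burden: buyers $26, producers $13.
Buyers take the larger share because demand is less price-elastic here (demand slope 2 vs supply slope 4).
The less price-elastic side of the market bears the larger share of a per-unit tax.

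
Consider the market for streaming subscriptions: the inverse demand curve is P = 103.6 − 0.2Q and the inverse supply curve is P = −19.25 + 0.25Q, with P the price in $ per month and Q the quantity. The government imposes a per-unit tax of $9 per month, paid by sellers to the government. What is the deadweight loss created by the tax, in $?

Deadweight loss = $90.

Rewrite in direct form: Qd = 518 − 5P and Qs = 4P + 77.
Without the tax, 518 − 5P = 4P + 77 gives 9P = 441, so P* = $49 and Q* = 273.
With the tax collected from sellers, supply shifts: Qs = 4(P − 9) + 77.
New equilibrium: buyers pay $53, sellers receive $44, Q = 253. (Wedge: Pb − Ps = 9.)
Quantity falls by |ΔQ| = |273 − 253| = 20.
DWL = ½ · t · |ΔQ| = ½ · 9 · 20 = $90.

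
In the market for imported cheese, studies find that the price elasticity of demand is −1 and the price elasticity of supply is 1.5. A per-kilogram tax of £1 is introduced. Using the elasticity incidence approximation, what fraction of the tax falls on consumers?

Consumers' share ≈ 0.6.

Incidence ratio: consumers' share ≈ εs / (εs + |εd|) = 1.5 / (1.5 + 1) = 0.6.
Supply is the more elastic side, so consumers bear the larger share.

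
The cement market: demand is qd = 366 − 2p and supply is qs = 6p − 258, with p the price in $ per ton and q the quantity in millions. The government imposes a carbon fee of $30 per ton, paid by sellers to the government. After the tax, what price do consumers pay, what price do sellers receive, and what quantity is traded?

Before the tax: set 366 − 2p = 6p − 258 → p* = $78, q* = 210.
With the tax collected from sellers, supply shifts: qs = 6(p − 30) − 258.
Solving gives q = 165 with consumers paying $100.5 and sellers receiving $70.5 (the $30 wedge).
The less price-elastic side of the market bears the larger share of a per-unit tax.

Consumers pay $100.5; sellers receive $70.5; quantity = 165.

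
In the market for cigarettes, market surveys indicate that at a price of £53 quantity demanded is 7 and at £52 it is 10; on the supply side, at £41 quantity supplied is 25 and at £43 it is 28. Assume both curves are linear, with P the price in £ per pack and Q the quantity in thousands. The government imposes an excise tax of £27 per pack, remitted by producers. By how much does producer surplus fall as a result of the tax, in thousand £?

Demand slope: (10 − 7)/(52 − 53) = -3, so Qd = 166 − 3P.
Supply slope: (28 − 25)/(43 − 41) = 1.5, so Qs = 1.5P − 36.5.
Before the tax: set 166 − 3P = 1.5P − 36.5 → P* = £45, Q* = 31.
With the tax collected from producers, supply shifts: Qs = 1.5(P − 27) − 36.5.
New equilibrium: consumers pay £54, producers receive £27, Q = 4. (Wedge: Pb − Ps = 27.)
ΔPS is the trapezoid between Q = 4 and Q = 31 of height £18: ½ · (31 + 4) · 18 = £315.

Producer surplus falls by £315 thousand.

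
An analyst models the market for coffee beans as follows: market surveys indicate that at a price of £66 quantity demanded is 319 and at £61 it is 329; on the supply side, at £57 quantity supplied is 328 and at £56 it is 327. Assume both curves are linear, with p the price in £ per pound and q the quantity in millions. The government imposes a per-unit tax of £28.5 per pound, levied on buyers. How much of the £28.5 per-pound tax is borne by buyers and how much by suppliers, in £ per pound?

Buyers bear £9.5 per pound; suppliers bear £19 per pound.

Demand slope: (329 − 319)/(61 − 66) = -2, so qd = 451 − 2p.
Supply slope: (327 − 328)/(56 − 57) = 1, so qs = p + 271.
Before the tax: set 451 − 2p = p + 271 → p* = £60, q* = 331.
With the tax collected from buyers, demand (in seller-price terms) shifts: qd = 451 − 2(p + 28.5).
Solving gives q = 312 with buyers paying £69.5 and suppliers receiving £41 (the £28.5 wedge).
Burden on buyers: £9.5; on suppliers: £19. (They sum to £28.5.)
The less price-elastic side of the market bears the larger share of a per-unit tax.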